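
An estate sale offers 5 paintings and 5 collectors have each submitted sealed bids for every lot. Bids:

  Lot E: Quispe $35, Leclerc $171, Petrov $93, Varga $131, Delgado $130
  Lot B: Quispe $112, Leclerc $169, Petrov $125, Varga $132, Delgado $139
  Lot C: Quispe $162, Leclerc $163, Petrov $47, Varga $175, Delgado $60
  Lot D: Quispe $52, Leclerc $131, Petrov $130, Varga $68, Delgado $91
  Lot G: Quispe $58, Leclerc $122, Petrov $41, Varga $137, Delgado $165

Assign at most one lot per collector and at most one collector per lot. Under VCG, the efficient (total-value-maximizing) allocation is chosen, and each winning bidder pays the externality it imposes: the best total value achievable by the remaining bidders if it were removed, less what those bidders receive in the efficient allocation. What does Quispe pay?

Quispe pays $43.

Efficient allocation: Quispe→Lot C ($162), Leclerc→Lot E ($171), Petrov→Lot D ($130), Varga→Lot B ($132), Delgado→Lot G ($165); total welfare W = $760.
Quispe receives Lot C at value $162, so the others get W − 162 = $598.
Without Quispe: best allocation of the remaining 4 bidders over all 5 lots is Leclerc→Lot E ($171), Petrov→Lot D ($130), Varga→Lot C ($175), Delgado→Lot G ($165), total $641.
VCG payment = (others' best without Quispe) − (others' welfare with Quispe) = 641 − 598 = $43.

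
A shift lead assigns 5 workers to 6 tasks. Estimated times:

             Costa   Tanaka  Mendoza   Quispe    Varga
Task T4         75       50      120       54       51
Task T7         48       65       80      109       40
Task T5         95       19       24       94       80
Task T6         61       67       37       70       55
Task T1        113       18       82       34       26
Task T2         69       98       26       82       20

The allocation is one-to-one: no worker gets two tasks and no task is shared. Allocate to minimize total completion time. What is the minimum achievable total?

Optimal: Costa→Task T7 (48 min), Tanaka→Task T5 (19 min), Mendoza→Task T6 (37 min), Quispe→Task T1 (34 min), Varga→Task T2 (20 min) — total 48+19+37+34+20 = 158 min.
Row-greedy (each worker in turn takes its cheapest remaining task) gives 164 min, worse by 6.
No other one-to-one assignment undercuts 158 min.

Min total: 158 min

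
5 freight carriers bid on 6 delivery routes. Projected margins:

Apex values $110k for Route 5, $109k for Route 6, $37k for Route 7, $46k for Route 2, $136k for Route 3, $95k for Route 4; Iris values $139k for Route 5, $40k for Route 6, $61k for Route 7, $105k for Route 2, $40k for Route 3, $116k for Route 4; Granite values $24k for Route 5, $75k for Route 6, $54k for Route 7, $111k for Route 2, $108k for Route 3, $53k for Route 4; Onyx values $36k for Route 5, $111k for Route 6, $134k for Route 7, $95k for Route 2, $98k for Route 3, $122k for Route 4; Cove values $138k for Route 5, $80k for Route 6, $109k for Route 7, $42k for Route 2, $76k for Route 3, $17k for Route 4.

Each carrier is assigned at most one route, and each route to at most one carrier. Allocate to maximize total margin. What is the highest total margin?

Maximum total: $635k

This is a one-to-one assignment (maximum-weight bipartite matching).
Optimal: Apex→Route 3 ($136k), Iris→Route 4 ($116k), Granite→Route 2 ($111k), Onyx→Route 7 ($134k), Cove→Route 5 ($138k) — total 136+116+111+134+138 = $635k.
Row-greedy (each carrier in turn takes its best remaining route) gives $600k, worse by 35.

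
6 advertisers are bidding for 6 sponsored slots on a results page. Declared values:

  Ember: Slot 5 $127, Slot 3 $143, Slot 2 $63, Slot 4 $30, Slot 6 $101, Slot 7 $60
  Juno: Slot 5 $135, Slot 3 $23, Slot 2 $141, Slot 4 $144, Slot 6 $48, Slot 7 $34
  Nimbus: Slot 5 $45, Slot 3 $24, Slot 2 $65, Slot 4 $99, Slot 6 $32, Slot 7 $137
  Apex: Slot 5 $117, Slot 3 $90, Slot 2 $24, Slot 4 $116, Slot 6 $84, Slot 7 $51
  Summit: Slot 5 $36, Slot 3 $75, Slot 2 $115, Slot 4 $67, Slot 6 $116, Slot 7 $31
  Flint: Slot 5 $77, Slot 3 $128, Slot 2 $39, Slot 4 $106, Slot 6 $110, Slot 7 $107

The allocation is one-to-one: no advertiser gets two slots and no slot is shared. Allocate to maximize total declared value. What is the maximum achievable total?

Optimal: Ember→Slot 3 ($143), Juno→Slot 4 ($144), Nimbus→Slot 7 ($137), Apex→Slot 5 ($117), Summit→Slot 2 ($115), Flint→Slot 6 ($110) — total 143+144+137+117+115+110 = $766.
Column-greedy (each slot in turn goes to its best remaining advertiser) gives $756, worse by 10.

Max total: $766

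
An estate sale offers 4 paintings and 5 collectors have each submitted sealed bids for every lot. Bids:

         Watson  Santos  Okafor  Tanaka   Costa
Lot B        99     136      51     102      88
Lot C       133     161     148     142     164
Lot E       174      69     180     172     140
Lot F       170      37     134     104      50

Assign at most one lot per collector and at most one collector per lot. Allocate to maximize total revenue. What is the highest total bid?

Treat this as an assignment problem: match each collector to one lot.
Optimal: Santos→Lot B ($136), Costa→Lot C ($164), Okafor→Lot E ($180), Watson→Lot F ($170) — total 136+164+180+170 = $650.
Row-greedy (each collector in turn takes its best remaining lot) gives $571, worse by 79.
Every other assignment is strictly worse.

Maximum total: $650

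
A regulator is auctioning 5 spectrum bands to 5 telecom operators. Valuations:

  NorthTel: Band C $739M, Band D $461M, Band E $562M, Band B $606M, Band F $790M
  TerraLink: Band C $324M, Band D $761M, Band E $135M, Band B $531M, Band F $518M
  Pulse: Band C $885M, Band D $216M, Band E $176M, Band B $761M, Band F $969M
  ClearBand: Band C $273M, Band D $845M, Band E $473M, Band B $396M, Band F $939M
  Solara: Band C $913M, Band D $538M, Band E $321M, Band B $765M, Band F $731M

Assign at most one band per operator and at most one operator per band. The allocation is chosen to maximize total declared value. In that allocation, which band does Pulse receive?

Pulse receives Band B.

Optimal: NorthTel→Band E ($562M), TerraLink→Band D ($761M), Pulse→Band B ($761M), ClearBand→Band F ($939M), Solara→Band C ($913M) — total 562+761+761+939+913 = $3936M.
Row-greedy (each operator in turn takes its best remaining band) gives $3674M, worse by 262.
Pulse's own top band is Band F ($969M), but forcing Pulse→Band F and reassigning the rest optimally gives only $3820M — worse by 116.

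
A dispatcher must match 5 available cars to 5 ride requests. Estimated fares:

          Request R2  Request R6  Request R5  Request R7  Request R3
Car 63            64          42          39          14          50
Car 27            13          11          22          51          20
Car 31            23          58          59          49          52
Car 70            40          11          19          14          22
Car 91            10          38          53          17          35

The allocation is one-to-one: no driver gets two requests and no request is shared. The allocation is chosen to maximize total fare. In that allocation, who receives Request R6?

Car 31 receives Request R6.

This is the linear assignment problem.
Optimal: Car 63→Request R3 ($50), Car 27→Request R7 ($51), Car 31→Request R6 ($58), Car 70→Request R2 ($40), Car 91→Request R5 ($53) — total 50+51+58+40+53 = $252.
Max-entry greedy (repeatedly take the single best remaining cell) gives $234, worse by 18.
Next-best assignment: Car 63→Request R2, Car 27→Request R7, Car 31→Request R6, Car 70→Request R3, Car 91→Request R5 = $248.
Swapping Car 27↔Car 91 (Car 27→Request R5 $22, Car 91→Request R7 $17) loses 65.
Car 31's own top request is Request R5 ($59), but forcing Car 31→Request R5 and reassigning the rest optimally gives only $238 — worse by 14.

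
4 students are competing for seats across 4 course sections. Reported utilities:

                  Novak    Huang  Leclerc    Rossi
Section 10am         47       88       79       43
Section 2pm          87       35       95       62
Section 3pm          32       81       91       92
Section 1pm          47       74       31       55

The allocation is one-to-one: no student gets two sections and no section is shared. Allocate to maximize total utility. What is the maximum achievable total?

Maximum total: 332 points

Treat this as an assignment problem: match each student to one section.
Optimal: Novak→Section 2pm (87 points), Huang→Section 1pm (74 points), Leclerc→Section 10am (79 points), Rossi→Section 3pm (92 points) — total 87+74+79+92 = 332 points.
Column-greedy (each section in turn goes to its best remaining student) gives 322 points, worse by 10.
Every other assignment is strictly worse.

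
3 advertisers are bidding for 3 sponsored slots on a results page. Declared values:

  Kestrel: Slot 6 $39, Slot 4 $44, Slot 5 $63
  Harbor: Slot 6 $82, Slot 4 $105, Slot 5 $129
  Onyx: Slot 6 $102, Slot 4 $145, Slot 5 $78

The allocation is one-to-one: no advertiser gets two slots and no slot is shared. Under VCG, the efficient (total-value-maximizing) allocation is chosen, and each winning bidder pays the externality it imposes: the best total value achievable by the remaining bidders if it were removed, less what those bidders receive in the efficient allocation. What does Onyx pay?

Onyx pays $5.

Efficient allocation: Kestrel→Slot 6 ($39), Harbor→Slot 5 ($129), Onyx→Slot 4 ($145); total welfare W = $313.
Onyx receives Slot 4 at value $145, so the others get W − 145 = $168.
Without Onyx: best allocation of the remaining 2 bidders over all 3 slots is Kestrel→Slot 4 ($44), Harbor→Slot 5 ($129), total $173.
VCG payment = (others' best without Onyx) − (others' welfare with Onyx) = 173 − 168 = $5.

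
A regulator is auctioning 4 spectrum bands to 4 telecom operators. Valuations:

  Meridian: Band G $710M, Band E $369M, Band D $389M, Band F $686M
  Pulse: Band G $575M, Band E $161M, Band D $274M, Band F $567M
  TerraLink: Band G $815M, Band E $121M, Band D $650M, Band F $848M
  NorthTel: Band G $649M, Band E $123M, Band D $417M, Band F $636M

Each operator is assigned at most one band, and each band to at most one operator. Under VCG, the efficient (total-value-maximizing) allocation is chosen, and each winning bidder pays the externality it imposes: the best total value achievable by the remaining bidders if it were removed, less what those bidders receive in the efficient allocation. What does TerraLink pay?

TerraLink pays $109M.

Efficient allocation: Meridian→Band E ($369M), Pulse→Band F ($567M), TerraLink→Band D ($650M), NorthTel→Band G ($649M); total welfare W = $2235M.
TerraLink receives Band D at value $650M, so the others get W − 650 = $1585M.
Without TerraLink: best allocation of the remaining 3 bidders over all 4 bands is Meridian→Band G ($710M), Pulse→Band F ($567M), NorthTel→Band D ($417M), total $1694M.
VCG payment = (others' best without TerraLink) − (others' welfare with TerraLink) = 1694 − 1585 = $109M.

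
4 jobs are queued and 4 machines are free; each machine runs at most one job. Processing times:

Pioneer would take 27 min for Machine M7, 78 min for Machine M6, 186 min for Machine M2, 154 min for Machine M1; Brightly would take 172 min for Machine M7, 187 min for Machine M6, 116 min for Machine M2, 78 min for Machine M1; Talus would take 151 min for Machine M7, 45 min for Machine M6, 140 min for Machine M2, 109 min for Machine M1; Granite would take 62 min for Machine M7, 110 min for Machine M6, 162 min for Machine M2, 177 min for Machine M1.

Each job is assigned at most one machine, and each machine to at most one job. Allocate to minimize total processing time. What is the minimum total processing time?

Optimal: Pioneer→Machine M7 (27 min), Brightly→Machine M1 (78 min), Talus→Machine M6 (45 min), Granite→Machine M2 (162 min) — total 27+78+45+162 = 312 min.
Column-greedy (each machine in turn goes to its cheapest remaining job) gives 365 min, worse by 53.
Next-best assignment: Pioneer→Machine M7, Brightly→Machine M1, Talus→Machine M2, Granite→Machine M6 = 355 min.

Minimum total: 312 min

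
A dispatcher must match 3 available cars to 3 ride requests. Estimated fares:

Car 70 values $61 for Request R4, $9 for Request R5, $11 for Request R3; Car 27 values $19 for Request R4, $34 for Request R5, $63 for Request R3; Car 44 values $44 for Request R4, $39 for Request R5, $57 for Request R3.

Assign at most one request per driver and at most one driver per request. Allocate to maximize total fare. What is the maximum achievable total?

Max total: $163

Optimal: Car 70→Request R4 ($61), Car 27→Request R3 ($63), Car 44→Request R5 ($39) — total 61+63+39 = $163.
Next-best assignment: Car 70→Request R4, Car 27→Request R5, Car 44→Request R3 = $152.
Every other assignment is strictly worse.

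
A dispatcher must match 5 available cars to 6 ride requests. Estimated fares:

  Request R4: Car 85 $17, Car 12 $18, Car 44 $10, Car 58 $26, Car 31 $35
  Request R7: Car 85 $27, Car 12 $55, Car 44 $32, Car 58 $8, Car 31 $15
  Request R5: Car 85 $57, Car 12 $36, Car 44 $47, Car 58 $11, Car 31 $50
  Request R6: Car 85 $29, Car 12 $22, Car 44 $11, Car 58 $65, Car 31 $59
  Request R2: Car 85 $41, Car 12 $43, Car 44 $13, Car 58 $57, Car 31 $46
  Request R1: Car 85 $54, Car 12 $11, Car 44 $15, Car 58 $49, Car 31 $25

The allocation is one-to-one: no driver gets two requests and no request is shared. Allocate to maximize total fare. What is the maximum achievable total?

Treat this as an assignment problem: match each driver to one request.
Optimal: Car 85→Request R1 ($54), Car 12→Request R7 ($55), Car 44→Request R5 ($47), Car 58→Request R2 ($57), Car 31→Request R6 ($59) — total 54+55+47+57+59 = $272.
Max-entry greedy (repeatedly take the single best remaining cell) gives $238, worse by 34.

Max total: $272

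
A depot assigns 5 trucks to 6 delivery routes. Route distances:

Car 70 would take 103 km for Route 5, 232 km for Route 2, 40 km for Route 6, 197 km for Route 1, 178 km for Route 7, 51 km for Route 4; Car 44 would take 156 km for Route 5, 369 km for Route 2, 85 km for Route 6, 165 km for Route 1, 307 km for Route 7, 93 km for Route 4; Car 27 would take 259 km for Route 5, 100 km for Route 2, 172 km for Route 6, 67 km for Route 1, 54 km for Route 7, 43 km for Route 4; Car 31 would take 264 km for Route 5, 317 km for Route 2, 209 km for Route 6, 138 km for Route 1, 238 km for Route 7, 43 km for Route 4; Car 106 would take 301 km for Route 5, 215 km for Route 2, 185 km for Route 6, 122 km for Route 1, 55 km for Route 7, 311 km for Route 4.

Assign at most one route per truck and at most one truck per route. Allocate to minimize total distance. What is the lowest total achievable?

Optimal: Car 70→Route 5 (103 km), Car 44→Route 6 (85 km), Car 27→Route 1 (67 km), Car 31→Route 4 (43 km), Car 106→Route 7 (55 km) — total 103+85+67+43+55 = 353 km.
Every other assignment is strictly worse.

Min total: 353 km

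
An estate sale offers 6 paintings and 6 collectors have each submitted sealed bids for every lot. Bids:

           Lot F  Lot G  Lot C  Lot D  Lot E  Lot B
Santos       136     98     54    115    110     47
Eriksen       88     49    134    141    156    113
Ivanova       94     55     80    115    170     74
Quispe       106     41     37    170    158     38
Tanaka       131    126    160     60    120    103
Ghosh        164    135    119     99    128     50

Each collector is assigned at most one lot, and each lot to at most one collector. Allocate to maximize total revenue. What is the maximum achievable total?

Max total: $884

Optimal: Santos→Lot F ($136), Eriksen→Lot B ($113), Ivanova→Lot E ($170), Quispe→Lot D ($170), Tanaka→Lot C ($160), Ghosh→Lot G ($135) — total 136+113+170+170+160+135 = $884.
Row-greedy (each collector in turn takes its best remaining lot) gives $658, worse by 226.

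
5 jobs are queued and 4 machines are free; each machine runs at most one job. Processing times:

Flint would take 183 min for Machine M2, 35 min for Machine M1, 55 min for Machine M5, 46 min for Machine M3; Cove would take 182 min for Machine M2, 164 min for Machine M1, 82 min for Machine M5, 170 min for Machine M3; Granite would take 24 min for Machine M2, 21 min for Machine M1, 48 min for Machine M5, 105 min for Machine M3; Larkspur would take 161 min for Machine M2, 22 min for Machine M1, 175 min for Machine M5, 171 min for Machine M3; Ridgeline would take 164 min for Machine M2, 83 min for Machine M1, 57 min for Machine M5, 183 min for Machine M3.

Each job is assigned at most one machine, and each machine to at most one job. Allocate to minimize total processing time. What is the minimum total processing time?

Treat this as an assignment problem: match each job to one machine.
Optimal: Granite→Machine M2 (24 min), Larkspur→Machine M1 (22 min), Ridgeline→Machine M5 (57 min), Flint→Machine M3 (46 min) — total 24+22+57+46 = 149 min.
Row-greedy (each job in turn takes its cheapest remaining machine) gives 312 min, worse by 163.
Next-best assignment: Granite→Machine M2, Larkspur→Machine M1, Cove→Machine M5, Flint→Machine M3 = 174 min.

Minimum total: 149 min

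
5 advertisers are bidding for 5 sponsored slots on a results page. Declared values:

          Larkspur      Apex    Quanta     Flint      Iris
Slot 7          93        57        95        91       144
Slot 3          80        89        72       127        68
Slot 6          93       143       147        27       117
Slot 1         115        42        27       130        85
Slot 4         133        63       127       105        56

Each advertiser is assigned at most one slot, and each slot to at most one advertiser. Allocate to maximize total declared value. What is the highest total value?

Max total: $656

Optimal: Larkspur→Slot 1 ($115), Apex→Slot 6 ($143), Quanta→Slot 4 ($127), Flint→Slot 3 ($127), Iris→Slot 7 ($144) — total 115+143+127+127+144 = $656.
Swapping Flint↔Quanta (Flint→Slot 4 $105, Quanta→Slot 3 $72) loses 77.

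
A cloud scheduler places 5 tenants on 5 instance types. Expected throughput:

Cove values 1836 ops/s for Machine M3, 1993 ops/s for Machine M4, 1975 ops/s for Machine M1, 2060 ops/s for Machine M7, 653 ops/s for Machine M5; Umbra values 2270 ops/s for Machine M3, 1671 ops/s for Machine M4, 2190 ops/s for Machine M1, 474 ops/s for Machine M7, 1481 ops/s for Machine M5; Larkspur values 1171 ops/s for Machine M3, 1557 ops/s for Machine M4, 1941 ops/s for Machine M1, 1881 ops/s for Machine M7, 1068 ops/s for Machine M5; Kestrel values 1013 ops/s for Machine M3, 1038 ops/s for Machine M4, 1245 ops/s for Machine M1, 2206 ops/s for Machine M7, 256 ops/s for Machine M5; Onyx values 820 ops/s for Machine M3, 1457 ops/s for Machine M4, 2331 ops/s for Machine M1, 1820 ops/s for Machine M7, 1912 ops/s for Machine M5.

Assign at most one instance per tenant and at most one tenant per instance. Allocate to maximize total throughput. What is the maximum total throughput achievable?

Optimal: Cove→Machine M4 (1993 ops/s), Umbra→Machine M3 (2270 ops/s), Larkspur→Machine M1 (1941 ops/s), Kestrel→Machine M7 (2206 ops/s), Onyx→Machine M5 (1912 ops/s) — total 1993+2270+1941+2206+1912 = 10322 ops/s.
Column-greedy (each instance in turn goes to its best remaining tenant) gives 9868 ops/s, worse by 454.
Next-best assignment: Cove→Machine M1, Umbra→Machine M3, Larkspur→Machine M4, Kestrel→Machine M7, Onyx→Machine M5 = 9920 ops/s.
Swapping Onyx↔Larkspur (Onyx→Machine M1 2331 ops/s, Larkspur→Machine M5 1068 ops/s) loses 454.
Every other assignment is strictly worse.

Max total: 10322 ops/s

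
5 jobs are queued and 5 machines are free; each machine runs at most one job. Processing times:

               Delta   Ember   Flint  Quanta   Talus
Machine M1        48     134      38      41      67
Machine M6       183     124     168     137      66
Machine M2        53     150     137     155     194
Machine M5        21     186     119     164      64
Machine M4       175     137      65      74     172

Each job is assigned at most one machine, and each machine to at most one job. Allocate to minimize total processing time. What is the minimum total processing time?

Min total: 343 min

Optimal: Delta→Machine M5 (21 min), Ember→Machine M2 (150 min), Flint→Machine M4 (65 min), Quanta→Machine M1 (41 min), Talus→Machine M6 (66 min) — total 21+150+65+41+66 = 343 min.
Row-greedy (each job in turn takes its cheapest remaining machine) gives 451 min, worse by 108.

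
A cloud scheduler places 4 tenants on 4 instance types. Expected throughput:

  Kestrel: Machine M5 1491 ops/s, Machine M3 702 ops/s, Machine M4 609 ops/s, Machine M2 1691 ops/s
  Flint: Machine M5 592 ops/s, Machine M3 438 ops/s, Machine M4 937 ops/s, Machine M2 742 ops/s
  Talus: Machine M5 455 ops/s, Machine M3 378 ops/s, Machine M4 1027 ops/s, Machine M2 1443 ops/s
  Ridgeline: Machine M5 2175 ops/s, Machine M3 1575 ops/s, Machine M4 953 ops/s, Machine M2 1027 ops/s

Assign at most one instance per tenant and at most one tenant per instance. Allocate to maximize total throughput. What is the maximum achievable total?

Maximum total: 5446 ops/s

Optimal: Kestrel→Machine M5 (1491 ops/s), Flint→Machine M4 (937 ops/s), Talus→Machine M2 (1443 ops/s), Ridgeline→Machine M3 (1575 ops/s) — total 1491+937+1443+1575 = 5446 ops/s.
Max-entry greedy (repeatedly take the single best remaining cell) gives 5331 ops/s, worse by 115.
Next-best assignment: Kestrel→Machine M2, Flint→Machine M3, Talus→Machine M4, Ridgeline→Machine M5 = 5331 ops/s.
Swapping Flint↔Talus (Flint→Machine M2 742 ops/s, Talus→Machine M4 1027 ops/s) loses 611.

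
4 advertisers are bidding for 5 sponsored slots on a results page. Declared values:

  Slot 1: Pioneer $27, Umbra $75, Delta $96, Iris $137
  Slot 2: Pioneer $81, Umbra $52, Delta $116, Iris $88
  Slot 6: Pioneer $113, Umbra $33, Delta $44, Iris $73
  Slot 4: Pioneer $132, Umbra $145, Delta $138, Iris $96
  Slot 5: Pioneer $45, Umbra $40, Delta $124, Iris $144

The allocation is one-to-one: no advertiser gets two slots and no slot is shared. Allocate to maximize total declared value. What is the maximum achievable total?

Max total: $519

Treat this as an assignment problem: match each advertiser to one slot.
Optimal: Pioneer→Slot 6 ($113), Umbra→Slot 4 ($145), Delta→Slot 5 ($124), Iris→Slot 1 ($137) — total 113+145+124+137 = $519.
Column-greedy (each slot in turn goes to its best remaining advertiser) gives $511, worse by 8.
Every other assignment is strictly worse.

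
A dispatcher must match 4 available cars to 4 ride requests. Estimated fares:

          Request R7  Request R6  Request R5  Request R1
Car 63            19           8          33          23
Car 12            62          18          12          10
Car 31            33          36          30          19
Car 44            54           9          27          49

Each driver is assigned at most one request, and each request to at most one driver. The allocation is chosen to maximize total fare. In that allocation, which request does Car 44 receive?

Car 44 receives Request R1.

Optimal: Car 63→Request R5 ($33), Car 12→Request R7 ($62), Car 31→Request R6 ($36), Car 44→Request R1 ($49) — total 33+62+36+49 = $180.
Next-best assignment: Car 63→Request R6, Car 12→Request R7, Car 31→Request R5, Car 44→Request R1 = $149.
Swapping Car 31↔Car 44 (Car 31→Request R1 $19, Car 44→Request R6 $9) loses 57.
Every other assignment is strictly worse.
Car 44's own top request is Request R7 ($54), but forcing Car 44→Request R7 and reassigning the rest optimally gives only $133 — worse by 47.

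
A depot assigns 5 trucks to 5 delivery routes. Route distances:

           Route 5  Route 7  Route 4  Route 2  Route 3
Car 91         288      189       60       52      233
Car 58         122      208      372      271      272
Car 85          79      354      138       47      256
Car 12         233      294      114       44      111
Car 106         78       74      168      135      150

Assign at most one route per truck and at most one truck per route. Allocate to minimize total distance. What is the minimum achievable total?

This is a one-to-one assignment (minimum-cost bipartite matching).
Optimal: Car 91→Route 4 (60 km), Car 58→Route 5 (122 km), Car 85→Route 2 (47 km), Car 12→Route 3 (111 km), Car 106→Route 7 (74 km) — total 60+122+47+111+74 = 414 km.
Next-best assignment: Car 91→Route 2, Car 58→Route 5, Car 85→Route 4, Car 12→Route 3, Car 106→Route 7 = 497 km.

Min total: 414 km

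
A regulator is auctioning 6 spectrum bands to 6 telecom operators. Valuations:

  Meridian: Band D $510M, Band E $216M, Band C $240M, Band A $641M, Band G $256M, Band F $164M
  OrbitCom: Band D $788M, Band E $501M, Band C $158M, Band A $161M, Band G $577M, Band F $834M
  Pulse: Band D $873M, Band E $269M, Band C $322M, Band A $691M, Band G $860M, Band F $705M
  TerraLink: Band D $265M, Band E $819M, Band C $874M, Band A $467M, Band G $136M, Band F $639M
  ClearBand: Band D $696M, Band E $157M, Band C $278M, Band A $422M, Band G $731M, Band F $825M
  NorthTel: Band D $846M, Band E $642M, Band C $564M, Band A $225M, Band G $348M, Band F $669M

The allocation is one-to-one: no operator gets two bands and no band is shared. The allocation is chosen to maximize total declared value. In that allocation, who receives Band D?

OrbitCom receives Band D.

This is a one-to-one assignment (maximum-weight bipartite matching).
Optimal: Meridian→Band A ($641M), OrbitCom→Band D ($788M), Pulse→Band G ($860M), TerraLink→Band C ($874M), ClearBand→Band F ($825M), NorthTel→Band E ($642M) — total 641+788+860+874+825+642 = $4630M.
Column-greedy (each band in turn goes to its best remaining operator) gives $4462M, worse by 168.
Checked against all permutations: $4630M is optimal.
OrbitCom's own top band is Band F ($834M), but forcing OrbitCom→Band F and reassigning the rest optimally gives only $4595M — worse by 35.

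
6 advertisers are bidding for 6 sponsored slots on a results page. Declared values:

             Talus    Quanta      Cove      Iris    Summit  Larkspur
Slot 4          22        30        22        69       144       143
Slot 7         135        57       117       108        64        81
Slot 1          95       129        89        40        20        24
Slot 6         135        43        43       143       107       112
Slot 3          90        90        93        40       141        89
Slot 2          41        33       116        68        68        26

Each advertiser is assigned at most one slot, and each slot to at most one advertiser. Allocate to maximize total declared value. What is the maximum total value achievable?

Optimal: Talus→Slot 7 ($135), Quanta→Slot 1 ($129), Cove→Slot 2 ($116), Iris→Slot 6 ($143), Summit→Slot 3 ($141), Larkspur→Slot 4 ($143) — total 135+129+116+143+141+143 = $807.
Row-greedy (each advertiser in turn takes its best remaining slot) gives $756, worse by 51.
No other one-to-one assignment exceeds $807.

Max total: $807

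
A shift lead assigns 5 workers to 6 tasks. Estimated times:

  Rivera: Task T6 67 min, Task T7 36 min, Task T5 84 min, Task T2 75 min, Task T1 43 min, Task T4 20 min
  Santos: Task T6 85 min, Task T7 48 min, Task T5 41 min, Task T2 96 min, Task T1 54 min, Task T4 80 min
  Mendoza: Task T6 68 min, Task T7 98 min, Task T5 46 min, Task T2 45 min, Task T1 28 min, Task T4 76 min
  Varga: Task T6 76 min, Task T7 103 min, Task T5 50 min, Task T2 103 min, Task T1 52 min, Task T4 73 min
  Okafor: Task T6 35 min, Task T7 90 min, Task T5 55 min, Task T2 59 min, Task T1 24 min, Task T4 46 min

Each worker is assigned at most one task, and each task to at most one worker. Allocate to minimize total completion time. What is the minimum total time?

Minimum total: 181 min

Optimal: Rivera→Task T4 (20 min), Santos→Task T7 (48 min), Mendoza→Task T1 (28 min), Varga→Task T5 (50 min), Okafor→Task T6 (35 min) — total 20+48+28+50+35 = 181 min.
Row-greedy (each worker in turn takes its cheapest remaining task) gives 224 min, worse by 43.
Next-best assignment: Rivera→Task T4, Santos→Task T7, Mendoza→Task T2, Varga→Task T5, Okafor→Task T1 = 187 min.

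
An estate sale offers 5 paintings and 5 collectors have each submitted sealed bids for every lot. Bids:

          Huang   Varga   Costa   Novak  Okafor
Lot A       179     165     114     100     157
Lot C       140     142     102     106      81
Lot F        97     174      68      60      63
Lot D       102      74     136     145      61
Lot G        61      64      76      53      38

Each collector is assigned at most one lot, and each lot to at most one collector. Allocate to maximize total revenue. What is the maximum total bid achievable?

Max total: $692

This is the linear assignment problem.
Optimal: Huang→Lot C ($140), Varga→Lot F ($174), Costa→Lot G ($76), Novak→Lot D ($145), Okafor→Lot A ($157) — total 140+174+76+145+157 = $692.
Swapping Okafor↔Varga (Okafor→Lot F $63, Varga→Lot A $165) loses 103.
Every other assignment is strictly worse.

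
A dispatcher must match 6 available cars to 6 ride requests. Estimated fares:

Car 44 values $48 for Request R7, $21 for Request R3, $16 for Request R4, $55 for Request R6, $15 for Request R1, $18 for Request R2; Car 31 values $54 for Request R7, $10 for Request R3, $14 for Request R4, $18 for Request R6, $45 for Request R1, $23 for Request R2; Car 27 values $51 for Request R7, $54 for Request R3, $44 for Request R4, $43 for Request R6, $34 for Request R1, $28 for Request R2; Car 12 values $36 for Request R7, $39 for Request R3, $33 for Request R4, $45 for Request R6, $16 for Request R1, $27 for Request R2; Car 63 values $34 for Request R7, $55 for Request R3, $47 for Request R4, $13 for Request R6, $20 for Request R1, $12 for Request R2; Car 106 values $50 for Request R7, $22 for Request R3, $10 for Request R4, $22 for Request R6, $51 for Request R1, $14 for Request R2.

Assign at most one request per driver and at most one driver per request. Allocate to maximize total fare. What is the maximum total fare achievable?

Treat this as an assignment problem: match each driver to one request.
Optimal: Car 44→Request R6 ($55), Car 31→Request R7 ($54), Car 27→Request R3 ($54), Car 12→Request R2 ($27), Car 63→Request R4 ($47), Car 106→Request R1 ($51) — total 55+54+54+27+47+51 = $288.

Maximum total: $288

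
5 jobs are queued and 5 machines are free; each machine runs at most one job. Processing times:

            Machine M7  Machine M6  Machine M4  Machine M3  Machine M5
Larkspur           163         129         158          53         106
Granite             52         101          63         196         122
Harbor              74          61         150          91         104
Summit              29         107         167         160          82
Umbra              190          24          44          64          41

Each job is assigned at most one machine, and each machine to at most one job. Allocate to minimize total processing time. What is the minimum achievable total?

Min total: 247 min

Optimal: Larkspur→Machine M3 (53 min), Granite→Machine M4 (63 min), Harbor→Machine M6 (61 min), Summit→Machine M7 (29 min), Umbra→Machine M5 (41 min) — total 53+63+61+29+41 = 247 min.
Min-entry greedy (repeatedly take the single cheapest remaining cell) gives 273 min, worse by 26.
Swapping Harbor↔Umbra (Harbor→Machine M5 104 min, Umbra→Machine M6 24 min) adds 26.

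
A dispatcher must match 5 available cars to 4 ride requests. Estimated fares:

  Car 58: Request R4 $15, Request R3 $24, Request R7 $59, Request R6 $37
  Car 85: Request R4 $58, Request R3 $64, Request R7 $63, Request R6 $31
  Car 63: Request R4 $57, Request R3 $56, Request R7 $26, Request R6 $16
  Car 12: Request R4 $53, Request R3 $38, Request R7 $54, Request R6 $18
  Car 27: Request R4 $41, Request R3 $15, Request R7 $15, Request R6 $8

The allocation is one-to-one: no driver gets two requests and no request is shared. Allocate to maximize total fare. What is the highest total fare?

Maximum total: $212

Optimal: Car 63→Request R4 ($57), Car 85→Request R3 ($64), Car 12→Request R7 ($54), Car 58→Request R6 ($37) — total 57+64+54+37 = $212.
Column-greedy (each request in turn goes to its best remaining driver) gives $191, worse by 21.
Next-best assignment: Car 12→Request R4, Car 63→Request R3, Car 85→Request R7, Car 58→Request R6 = $209.
Every other assignment is strictly worse.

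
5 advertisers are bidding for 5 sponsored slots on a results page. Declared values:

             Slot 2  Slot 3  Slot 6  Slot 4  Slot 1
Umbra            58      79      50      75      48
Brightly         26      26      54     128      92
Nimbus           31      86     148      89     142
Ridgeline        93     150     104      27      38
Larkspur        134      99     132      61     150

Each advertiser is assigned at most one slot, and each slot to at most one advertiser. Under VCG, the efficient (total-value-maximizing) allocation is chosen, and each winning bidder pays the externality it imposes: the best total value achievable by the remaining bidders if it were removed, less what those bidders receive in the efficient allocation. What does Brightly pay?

Brightly pays $17.

Efficient allocation: Umbra→Slot 2 ($58), Brightly→Slot 4 ($128), Nimbus→Slot 6 ($148), Ridgeline→Slot 3 ($150), Larkspur→Slot 1 ($150); total welfare W = $634.
Brightly receives Slot 4 at value $128, so the others get W − 128 = $506.
Without Brightly: best allocation of the remaining 4 bidders over all 5 slots is Umbra→Slot 4 ($75), Nimbus→Slot 6 ($148), Ridgeline→Slot 3 ($150), Larkspur→Slot 1 ($150), total $523.
VCG payment = (others' best without Brightly) − (others' welfare with Brightly) = 523 − 506 = $17.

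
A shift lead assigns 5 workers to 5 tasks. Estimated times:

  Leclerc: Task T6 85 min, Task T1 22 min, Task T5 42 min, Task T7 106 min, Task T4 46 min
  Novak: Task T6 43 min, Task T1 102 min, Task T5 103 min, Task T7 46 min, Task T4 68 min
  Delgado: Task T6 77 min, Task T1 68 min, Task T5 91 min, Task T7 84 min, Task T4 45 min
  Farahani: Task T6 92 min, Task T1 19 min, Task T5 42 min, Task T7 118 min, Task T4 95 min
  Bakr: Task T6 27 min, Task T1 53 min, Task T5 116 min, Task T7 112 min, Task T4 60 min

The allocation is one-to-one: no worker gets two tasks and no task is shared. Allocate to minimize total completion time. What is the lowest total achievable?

Optimal: Leclerc→Task T5 (42 min), Novak→Task T7 (46 min), Delgado→Task T4 (45 min), Farahani→Task T1 (19 min), Bakr→Task T6 (27 min) — total 42+46+45+19+27 = 179 min.
Row-greedy (each worker in turn takes its cheapest remaining task) gives 264 min, worse by 85.
Next-best assignment: Leclerc→Task T1, Novak→Task T7, Delgado→Task T4, Farahani→Task T5, Bakr→Task T6 = 182 min.
Swapping Bakr↔Novak (Bakr→Task T7 112 min, Novak→Task T6 43 min) adds 82.
No other one-to-one assignment undercuts 179 min.

Minimum total: 179 min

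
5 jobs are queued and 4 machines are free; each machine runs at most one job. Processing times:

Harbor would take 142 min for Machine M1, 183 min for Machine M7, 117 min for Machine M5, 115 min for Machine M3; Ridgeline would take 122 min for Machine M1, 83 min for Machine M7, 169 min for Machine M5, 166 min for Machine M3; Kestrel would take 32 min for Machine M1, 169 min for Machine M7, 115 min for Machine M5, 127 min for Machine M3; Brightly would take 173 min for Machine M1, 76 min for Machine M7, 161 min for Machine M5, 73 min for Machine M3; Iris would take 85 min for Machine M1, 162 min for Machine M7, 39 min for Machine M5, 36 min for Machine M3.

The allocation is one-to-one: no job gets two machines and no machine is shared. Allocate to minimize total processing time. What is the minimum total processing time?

Minimum total: 227 min

Optimal: Kestrel→Machine M1 (32 min), Ridgeline→Machine M7 (83 min), Iris→Machine M5 (39 min), Brightly→Machine M3 (73 min) — total 32+83+39+73 = 227 min.
Row-greedy (each job in turn takes its cheapest remaining machine) gives 391 min, worse by 164.
Next-best assignment: Kestrel→Machine M1, Brightly→Machine M7, Harbor→Machine M5, Iris→Machine M3 = 261 min.
No other one-to-one assignment undercuts 227 min.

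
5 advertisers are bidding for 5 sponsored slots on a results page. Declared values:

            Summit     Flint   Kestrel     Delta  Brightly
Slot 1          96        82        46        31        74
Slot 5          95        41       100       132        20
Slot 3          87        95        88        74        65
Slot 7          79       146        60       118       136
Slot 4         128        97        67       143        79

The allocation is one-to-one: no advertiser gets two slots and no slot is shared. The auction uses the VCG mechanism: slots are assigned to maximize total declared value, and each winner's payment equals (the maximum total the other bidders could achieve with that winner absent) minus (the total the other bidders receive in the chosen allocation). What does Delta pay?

Delta pays $32.

Efficient allocation: Summit→Slot 1 ($96), Flint→Slot 3 ($95), Kestrel→Slot 5 ($100), Delta→Slot 4 ($143), Brightly→Slot 7 ($136); total welfare W = $570.
Delta receives Slot 4 at value $143, so the others get W − 143 = $427.
Without Delta: best allocation of the remaining 4 bidders over all 5 slots is Summit→Slot 4 ($128), Flint→Slot 3 ($95), Kestrel→Slot 5 ($100), Brightly→Slot 7 ($136), total $459.
VCG payment = (others' best without Delta) − (others' welfare with Delta) = 459 − 427 = $32.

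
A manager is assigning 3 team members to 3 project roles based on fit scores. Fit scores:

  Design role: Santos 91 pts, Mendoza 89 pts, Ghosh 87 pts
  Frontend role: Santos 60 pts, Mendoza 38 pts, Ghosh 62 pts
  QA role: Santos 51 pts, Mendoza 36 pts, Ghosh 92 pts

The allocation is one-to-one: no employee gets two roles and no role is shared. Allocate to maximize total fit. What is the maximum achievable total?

Optimal: Santos→Frontend role (60 pts), Mendoza→Design role (89 pts), Ghosh→QA role (92 pts) — total 60+89+92 = 241 pts.
Row-greedy (each employee in turn takes its best remaining role) gives 221 pts, worse by 20.

Maximum total: 241 pts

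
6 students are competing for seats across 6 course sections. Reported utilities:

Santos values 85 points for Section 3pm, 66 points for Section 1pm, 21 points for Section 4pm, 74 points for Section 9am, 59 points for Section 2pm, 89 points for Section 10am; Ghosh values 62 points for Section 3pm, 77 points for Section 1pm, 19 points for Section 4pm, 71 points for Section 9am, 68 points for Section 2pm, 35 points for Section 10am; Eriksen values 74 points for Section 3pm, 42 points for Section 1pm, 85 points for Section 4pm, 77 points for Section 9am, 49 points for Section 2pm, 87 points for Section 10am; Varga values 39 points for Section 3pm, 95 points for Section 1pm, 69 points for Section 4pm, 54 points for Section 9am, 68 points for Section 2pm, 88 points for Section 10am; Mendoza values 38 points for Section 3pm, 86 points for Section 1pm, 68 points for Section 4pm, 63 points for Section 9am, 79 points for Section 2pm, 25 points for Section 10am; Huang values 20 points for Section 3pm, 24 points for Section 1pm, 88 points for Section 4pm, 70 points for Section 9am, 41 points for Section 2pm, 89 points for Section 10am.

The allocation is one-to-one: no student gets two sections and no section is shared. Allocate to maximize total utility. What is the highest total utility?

Optimal: Santos→Section 3pm (85 points), Ghosh→Section 9am (71 points), Eriksen→Section 10am (87 points), Varga→Section 1pm (95 points), Mendoza→Section 2pm (79 points), Huang→Section 4pm (88 points) — total 85+71+87+95+79+88 = 505 points.
Row-greedy (each student in turn takes its best remaining section) gives 402 points, worse by 103.
Every other assignment is strictly worse.

Max total: 505 points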